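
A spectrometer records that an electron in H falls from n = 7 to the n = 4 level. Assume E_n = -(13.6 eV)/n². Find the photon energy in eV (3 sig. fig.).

E_7 = −13.60/49 = −0.2776 eV and E_4 = −13.60/16 = −0.8500 eV.
The photon energy is |E_7 − E_4| = 0.572 eV.

0.572 eV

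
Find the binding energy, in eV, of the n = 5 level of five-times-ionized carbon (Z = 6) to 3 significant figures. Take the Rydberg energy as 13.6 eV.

E_n = −13.6 Z²/n² = −489.6/n² eV for Z = 6.
E_5 = −489.6/25 = −19.6 eV, so ionization (to E = 0) requires 19.6 eV.

19.6 eV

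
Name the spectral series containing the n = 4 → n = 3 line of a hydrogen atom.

Paschen

The series is set by the lower level: n_f = 3 is the Paschen series.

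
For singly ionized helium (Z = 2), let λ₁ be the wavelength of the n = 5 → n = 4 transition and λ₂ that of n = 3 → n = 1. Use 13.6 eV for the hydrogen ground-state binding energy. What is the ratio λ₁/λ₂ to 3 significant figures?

39.5

λ ∝ 1/ΔE ∝ 1/(1/n_f² − 1/n_i²), and the Z² and hc factors cancel in the ratio.
λ₁/λ₂ = (1/1² − 1/3²)/(1/4² − 1/5²) = 0.8889/0.02250 = 39.5.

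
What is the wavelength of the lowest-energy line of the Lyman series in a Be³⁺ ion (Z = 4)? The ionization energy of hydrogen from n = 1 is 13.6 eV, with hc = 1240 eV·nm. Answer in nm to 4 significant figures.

The Lyman series terminates on n_f = 1; the first line has n_i = 1+1 = 2.
ΔE = 217.6 × (1/1² − 1/2²) = 163.2 eV.
λ = 1240 / 163.2 = 7.598 nm.

7.598 nm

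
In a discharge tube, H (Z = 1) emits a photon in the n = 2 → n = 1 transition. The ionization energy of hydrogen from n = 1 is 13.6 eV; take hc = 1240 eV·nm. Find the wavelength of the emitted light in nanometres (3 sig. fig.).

ΔE = 13.60 × (1/1² − 1/2²) = 13.60 × 0.7500 = 10.20 eV.
λ = hc/ΔE = 1240 / 10.20 = 122 nm.

122 nm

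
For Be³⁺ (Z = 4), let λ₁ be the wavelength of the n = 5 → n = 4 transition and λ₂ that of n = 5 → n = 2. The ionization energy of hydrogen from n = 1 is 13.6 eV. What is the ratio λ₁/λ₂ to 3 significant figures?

λ ∝ 1/ΔE ∝ 1/(1/n_f² − 1/n_i²), and the Z² and hc factors cancel in the ratio.
λ₁/λ₂ = (1/2² − 1/5²)/(1/4² − 1/5²) = 0.2100/0.02250 = 9.33.

9.33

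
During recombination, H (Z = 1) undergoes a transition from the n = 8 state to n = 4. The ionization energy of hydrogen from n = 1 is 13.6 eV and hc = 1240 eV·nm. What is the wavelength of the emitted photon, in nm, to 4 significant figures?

ΔE = 13.60 × (1/4² − 1/8²) = 13.60 × 0.04688 = 0.6375 eV.
λ = hc/ΔE = 1240 / 0.6375 = 1945 nm.
This line belongs to the Brackett series.

1945 nm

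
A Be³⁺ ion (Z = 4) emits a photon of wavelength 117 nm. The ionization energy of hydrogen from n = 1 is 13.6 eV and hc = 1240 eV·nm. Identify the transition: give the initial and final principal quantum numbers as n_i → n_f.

The photon energy is ΔE = hc/λ = 1240 / 117 = 10.60 eV.
With Z = 4, ΔE = 217.6 × (1/n_f² − 1/n_i²), so 1/n_f² − 1/n_i² = 0.04871.
Trying n_f = 3 gives 1/n_i² = 0.06241, i.e. n_i ≈ 4; this pair matches.

n_i = 4, n_f = 3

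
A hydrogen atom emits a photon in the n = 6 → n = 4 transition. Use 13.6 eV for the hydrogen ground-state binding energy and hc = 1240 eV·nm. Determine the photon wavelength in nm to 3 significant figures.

ΔE = 13.60 × (1/4² − 1/6²) = 13.60 × 0.03472 = 0.4722 eV.
λ = hc/ΔE = 1240 / 0.4722 = 2630 nm.
This line belongs to the Brackett series.

2630 nm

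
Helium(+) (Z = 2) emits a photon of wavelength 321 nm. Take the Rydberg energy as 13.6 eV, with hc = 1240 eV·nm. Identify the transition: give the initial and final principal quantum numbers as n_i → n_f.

The photon energy is ΔE = hc/λ = 1240 / 321 = 3.863 eV.
With Z = 2, ΔE = 54.40 × (1/n_f² − 1/n_i²), so 1/n_f² − 1/n_i² = 0.07101.
Trying n_f = 3 gives 1/n_i² = 0.04010, i.e. n_i ≈ 5; this pair matches.

n_i = 5, n_f = 3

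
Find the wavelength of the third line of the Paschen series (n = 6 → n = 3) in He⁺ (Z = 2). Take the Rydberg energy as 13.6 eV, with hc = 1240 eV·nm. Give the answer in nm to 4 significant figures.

273.5 nm

The Paschen series terminates on n_f = 3; the third line has n_i = 3+3 = 6.
ΔE = 54.40 × (1/3² − 1/6²) = 4.533 eV.
λ = 1240 / 4.533 = 273.5 nm.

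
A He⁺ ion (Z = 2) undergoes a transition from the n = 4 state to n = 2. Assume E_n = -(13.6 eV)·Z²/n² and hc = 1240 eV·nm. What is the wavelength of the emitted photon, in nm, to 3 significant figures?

122 nm

For Z = 2 the level energies scale as Z², so the effective Rydberg energy is 13.6 × 4 = 54.40 eV.
ΔE = 54.40 × (1/2² − 1/4²) = 54.40 × 0.1875 = 10.20 eV.
λ = hc/ΔE = 1240 / 10.20 = 122 nm.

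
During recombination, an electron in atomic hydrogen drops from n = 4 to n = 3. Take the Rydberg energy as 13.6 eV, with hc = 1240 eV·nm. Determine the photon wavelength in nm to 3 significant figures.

1880 nm

ΔE = 13.60 × (1/3² − 1/4²) = 13.60 × 0.04861 = 0.6611 eV.
λ = hc/ΔE = 1240 / 0.6611 = 1880 nm.
This line belongs to the Paschen series.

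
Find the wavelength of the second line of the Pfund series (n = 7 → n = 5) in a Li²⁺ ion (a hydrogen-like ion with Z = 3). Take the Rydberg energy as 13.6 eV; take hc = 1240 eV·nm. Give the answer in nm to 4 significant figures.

517.1 nm

The Pfund series terminates on n_f = 5; the second line has n_i = 5+2 = 7.
ΔE = 122.4 × (1/5² − 1/7²) = 2.398 eV.
λ = 1240 / 2.398 = 517.1 nm.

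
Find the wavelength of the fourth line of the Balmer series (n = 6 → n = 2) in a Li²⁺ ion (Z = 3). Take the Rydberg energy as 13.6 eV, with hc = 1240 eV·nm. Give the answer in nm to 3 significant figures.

The Balmer series terminates on n_f = 2; the fourth line has n_i = 2+4 = 6.
ΔE = 122.4 × (1/2² − 1/6²) = 27.20 eV.
λ = 1240 / 27.20 = 45.6 nm.

45.6 nm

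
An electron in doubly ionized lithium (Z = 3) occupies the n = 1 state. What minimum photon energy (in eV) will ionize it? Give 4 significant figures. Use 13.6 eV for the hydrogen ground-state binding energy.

122.4 eV

E_n = −13.6 Z²/n² = −122.4/n² eV for Z = 3.
E_1 = −122.4/1 = −122.4 eV, so ionization (to E = 0) requires 122.4 eV.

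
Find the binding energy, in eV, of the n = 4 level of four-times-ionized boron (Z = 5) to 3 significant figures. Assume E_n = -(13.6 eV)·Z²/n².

21.3 eV

E_n = −13.6 Z²/n² = −340.0/n² eV for Z = 5.
E_4 = −340.0/16 = −21.3 eV, so ionization (to E = 0) requires 21.3 eV.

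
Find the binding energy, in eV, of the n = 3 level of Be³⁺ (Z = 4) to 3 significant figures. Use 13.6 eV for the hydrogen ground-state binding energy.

24.2 eV

E_n = −13.6 Z²/n² = −217.6/n² eV for Z = 4.
E_3 = −217.6/9 = −24.2 eV, so ionization (to E = 0) requires 24.2 eV.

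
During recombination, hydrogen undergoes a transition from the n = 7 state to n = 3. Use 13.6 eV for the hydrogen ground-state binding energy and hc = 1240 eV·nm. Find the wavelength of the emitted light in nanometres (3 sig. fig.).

ΔE = 13.60 × (1/3² − 1/7²) = 13.60 × 0.09070 = 1.234 eV.
λ = hc/ΔE = 1240 / 1.234 = 1010 nm.
This line belongs to the Paschen series.

1010 nm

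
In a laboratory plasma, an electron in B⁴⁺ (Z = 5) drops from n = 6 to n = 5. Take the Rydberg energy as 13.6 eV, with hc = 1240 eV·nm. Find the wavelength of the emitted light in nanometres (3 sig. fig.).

298 nm

For Z = 5 the level energies scale as Z², so the effective Rydberg energy is 13.6 × 25 = 340.0 eV.
ΔE = 340.0 × (1/5² − 1/6²) = 340.0 × 0.01222 = 4.156 eV.
λ = hc/ΔE = 1240 / 4.156 = 298 nm.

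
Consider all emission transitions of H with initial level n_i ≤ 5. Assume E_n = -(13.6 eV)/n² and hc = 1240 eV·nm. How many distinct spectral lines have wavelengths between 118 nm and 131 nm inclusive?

1

Enumerate all n_i → n_f pairs with 1 ≤ n_f < n_i ≤ 5 and compute λ = 1240 / [13.6·1·(1/n_f² − 1/n_i²)].
Lines falling in [118, 131] nm: 2→1 (121.6 nm).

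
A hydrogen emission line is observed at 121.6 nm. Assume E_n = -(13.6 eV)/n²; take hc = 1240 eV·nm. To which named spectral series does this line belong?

Lyman

ΔE = 1240/121.6 = 10.20 eV.
This matches 13.6 × (1/1² − 1/2²), so n_f = 1: the Lyman series.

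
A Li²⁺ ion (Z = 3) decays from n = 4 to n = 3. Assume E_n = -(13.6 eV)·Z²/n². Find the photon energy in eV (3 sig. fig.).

5.95 eV

The Bohr energies scale as Z², so for Z = 3: E_n = −122.4/n² eV.
E_4 = −122.4/16 = −7.650 eV and E_3 = −122.4/9 = −13.60 eV.
The photon energy is |E_4 − E_3| = 5.95 eV.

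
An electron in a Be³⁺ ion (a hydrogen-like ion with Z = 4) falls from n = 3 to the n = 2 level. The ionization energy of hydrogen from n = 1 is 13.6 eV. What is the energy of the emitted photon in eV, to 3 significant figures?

The Bohr energies scale as Z², so for Z = 4: E_n = −217.6/n² eV.
E_3 = −217.6/9 = −24.18 eV and E_2 = −217.6/4 = −54.40 eV.
The photon energy is |E_3 − E_2| = 30.2 eV.

30.2 eV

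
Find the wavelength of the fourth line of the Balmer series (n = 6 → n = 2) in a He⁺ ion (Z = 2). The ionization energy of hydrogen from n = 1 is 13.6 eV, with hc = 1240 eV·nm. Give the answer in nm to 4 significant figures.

The Balmer series terminates on n_f = 2; the fourth line has n_i = 2+4 = 6.
ΔE = 54.40 × (1/2² − 1/6²) = 12.09 eV.
λ = 1240 / 12.09 = 102.6 nm.

102.6 nm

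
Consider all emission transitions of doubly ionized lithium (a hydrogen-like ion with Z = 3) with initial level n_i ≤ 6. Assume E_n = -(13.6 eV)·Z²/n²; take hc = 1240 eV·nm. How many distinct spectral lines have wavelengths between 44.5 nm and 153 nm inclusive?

Enumerate all n_i → n_f pairs with 1 ≤ n_f < n_i ≤ 6 and compute λ = 1240 / [13.6·9·(1/n_f² − 1/n_i²)].
Lines falling in [44.5, 153] nm: 6→2 (45.59 nm), 5→2 (48.24 nm), 4→2 (54.03 nm), 3→2 (72.94 nm), 6→3 (121.6 nm), 5→3 (142.5 nm).

6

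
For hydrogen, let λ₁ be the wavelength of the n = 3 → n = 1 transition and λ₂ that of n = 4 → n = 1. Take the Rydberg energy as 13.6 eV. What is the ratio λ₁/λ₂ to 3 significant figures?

λ ∝ 1/ΔE ∝ 1/(1/n_f² − 1/n_i²), and the Z² and hc factors cancel in the ratio.
λ₁/λ₂ = (1/1² − 1/4²)/(1/1² − 1/3²) = 0.9375/0.8889 = 1.05.

1.05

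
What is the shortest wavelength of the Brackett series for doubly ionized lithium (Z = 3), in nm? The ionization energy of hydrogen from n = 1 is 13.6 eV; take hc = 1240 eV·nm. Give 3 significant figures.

The Brackett series has lower level n_f = 4; the series limit corresponds to n_i → ∞.
ΔE_max = 13.6 × 9 / 4² = 7.650 eV.
λ_min = 1240 / 7.650 = 162 nm.

162 nm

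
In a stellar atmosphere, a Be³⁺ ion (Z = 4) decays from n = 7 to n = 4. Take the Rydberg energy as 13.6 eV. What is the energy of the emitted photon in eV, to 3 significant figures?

9.16 eV

The Bohr energies scale as Z², so for Z = 4: E_n = −217.6/n² eV.
E_7 = −217.6/49 = −4.441 eV and E_4 = −217.6/16 = −13.60 eV.
The photon energy is |E_7 − E_4| = 9.16 eV.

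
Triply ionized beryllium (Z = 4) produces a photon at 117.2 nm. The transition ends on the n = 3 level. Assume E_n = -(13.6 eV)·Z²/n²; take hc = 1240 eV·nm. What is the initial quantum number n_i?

n_i = 4

The photon energy is ΔE = hc/λ = 1240 / 117.2 = 10.58 eV.
With Z = 4, ΔE = 217.6 × (1/n_f² − 1/n_i²), so 1/n_f² − 1/n_i² = 0.04862.
With n_f = 3: 1/n_i² = 1/9 − 0.04862 = 0.06249, so n_i ≈ 4.00.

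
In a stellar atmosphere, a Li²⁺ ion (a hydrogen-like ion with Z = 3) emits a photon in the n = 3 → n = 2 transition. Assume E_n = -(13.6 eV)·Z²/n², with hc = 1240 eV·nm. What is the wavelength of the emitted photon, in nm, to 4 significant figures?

For Z = 3 the level energies scale as Z², so the effective Rydberg energy is 13.6 × 9 = 122.4 eV.
ΔE = 122.4 × (1/2² − 1/3²) = 122.4 × 0.1389 = 17.00 eV.
λ = hc/ΔE = 1240 / 17.00 = 72.94 nm.

72.94 nm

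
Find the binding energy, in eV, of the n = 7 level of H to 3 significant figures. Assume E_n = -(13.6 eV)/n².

0.278 eV

E_7 = −13.60/49 = −0.278 eV, so ionization (to E = 0) requires 0.278 eV.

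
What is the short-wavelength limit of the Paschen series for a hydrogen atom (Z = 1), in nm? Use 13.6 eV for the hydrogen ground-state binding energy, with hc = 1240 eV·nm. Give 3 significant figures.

The Paschen series has lower level n_f = 3; the series limit corresponds to n_i → ∞.
ΔE_max = 13.6 × 1 / 3² = 1.511 eV.
λ_min = 1240 / 1.511 = 821 nm.

821 nm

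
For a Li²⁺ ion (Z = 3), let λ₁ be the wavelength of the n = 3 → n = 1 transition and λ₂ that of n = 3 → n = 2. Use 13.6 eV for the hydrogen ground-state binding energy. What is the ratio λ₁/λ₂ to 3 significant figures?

λ ∝ 1/ΔE ∝ 1/(1/n_f² − 1/n_i²), and the Z² and hc factors cancel in the ratio.
λ₁/λ₂ = (1/2² − 1/3²)/(1/1² − 1/3²) = 0.1389/0.8889 = 0.156.

0.156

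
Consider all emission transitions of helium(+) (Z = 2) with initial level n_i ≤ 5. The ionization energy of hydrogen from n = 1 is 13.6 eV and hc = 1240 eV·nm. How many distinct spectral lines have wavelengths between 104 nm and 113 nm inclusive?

1

Enumerate all n_i → n_f pairs with 1 ≤ n_f < n_i ≤ 5 and compute λ = 1240 / [13.6·4·(1/n_f² − 1/n_i²)].
Lines falling in [104, 113] nm: 5→2 (108.5 nm).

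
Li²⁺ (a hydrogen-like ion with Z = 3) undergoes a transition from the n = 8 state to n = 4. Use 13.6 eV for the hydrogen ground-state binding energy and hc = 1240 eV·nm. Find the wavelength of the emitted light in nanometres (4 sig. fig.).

216.1 nm

For Z = 3 the level energies scale as Z², so the effective Rydberg energy is 13.6 × 9 = 122.4 eV.
ΔE = 122.4 × (1/4² − 1/8²) = 122.4 × 0.04688 = 5.738 eV.
λ = hc/ΔE = 1240 / 5.738 = 216.1 nm.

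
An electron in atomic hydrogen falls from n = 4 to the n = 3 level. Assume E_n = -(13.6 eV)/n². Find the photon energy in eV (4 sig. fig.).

E_4 = −13.60/16 = −0.8500 eV and E_3 = −13.60/9 = −1.511 eV.
The photon energy is |E_4 − E_3| = 0.6611 eV.

0.6611 eV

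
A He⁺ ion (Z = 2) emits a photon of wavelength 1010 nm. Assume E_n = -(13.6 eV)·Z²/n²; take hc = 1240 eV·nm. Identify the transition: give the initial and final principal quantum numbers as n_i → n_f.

The photon energy is ΔE = hc/λ = 1240 / 1010 = 1.228 eV.
With Z = 2, ΔE = 54.40 × (1/n_f² − 1/n_i²), so 1/n_f² − 1/n_i² = 0.02257.
Trying n_f = 4 gives 1/n_i² = 0.03993, i.e. n_i ≈ 5; this pair matches.

n_i = 5, n_f = 4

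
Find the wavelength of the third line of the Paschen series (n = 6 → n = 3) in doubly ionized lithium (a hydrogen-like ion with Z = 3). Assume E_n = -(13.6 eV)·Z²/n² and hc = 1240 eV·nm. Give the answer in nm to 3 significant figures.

The Paschen series terminates on n_f = 3; the third line has n_i = 3+3 = 6.
ΔE = 122.4 × (1/3² − 1/6²) = 10.20 eV.
λ = 1240 / 10.20 = 122 nm.

122 nm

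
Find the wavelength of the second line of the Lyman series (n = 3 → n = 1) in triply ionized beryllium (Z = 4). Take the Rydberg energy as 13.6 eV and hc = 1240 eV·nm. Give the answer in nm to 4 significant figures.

The Lyman series terminates on n_f = 1; the second line has n_i = 1+2 = 3.
ΔE = 217.6 × (1/1² − 1/3²) = 193.4 eV.
λ = 1240 / 193.4 = 6.411 nm.

6.411 nm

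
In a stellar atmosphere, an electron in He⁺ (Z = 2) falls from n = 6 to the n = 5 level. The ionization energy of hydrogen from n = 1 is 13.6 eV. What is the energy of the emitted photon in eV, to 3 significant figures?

0.665 eV

The Bohr energies scale as Z², so for Z = 2: E_n = −54.40/n² eV.
E_6 = −54.40/36 = −1.511 eV and E_5 = −54.40/25 = −2.176 eV.
The photon energy is |E_6 − E_5| = 0.665 eV.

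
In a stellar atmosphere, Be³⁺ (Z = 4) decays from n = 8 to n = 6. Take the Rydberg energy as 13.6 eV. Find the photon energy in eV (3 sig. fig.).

2.64 eV

The Bohr energies scale as Z², so for Z = 4: E_n = −217.6/n² eV.
E_8 = −217.6/64 = −3.400 eV and E_6 = −217.6/36 = −6.044 eV.
The photon energy is |E_8 − E_6| = 2.64 eV.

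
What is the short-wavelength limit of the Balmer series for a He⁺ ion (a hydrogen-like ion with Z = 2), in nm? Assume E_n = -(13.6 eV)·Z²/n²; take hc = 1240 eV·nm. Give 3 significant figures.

The Balmer series has lower level n_f = 2; the series limit corresponds to n_i → ∞.
ΔE_max = 13.6 × 4 / 2² = 13.60 eV.
λ_min = 1240 / 13.60 = 91.2 nm.

91.2 nm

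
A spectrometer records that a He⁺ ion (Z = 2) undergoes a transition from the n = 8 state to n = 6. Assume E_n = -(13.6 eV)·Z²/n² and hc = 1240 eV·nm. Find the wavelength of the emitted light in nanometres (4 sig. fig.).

For Z = 2 the level energies scale as Z², so the effective Rydberg energy is 13.6 × 4 = 54.40 eV.
ΔE = 54.40 × (1/6² − 1/8²) = 54.40 × 0.01215 = 0.6611 eV.
λ = hc/ΔE = 1240 / 0.6611 = 1876 nm.

1876 nm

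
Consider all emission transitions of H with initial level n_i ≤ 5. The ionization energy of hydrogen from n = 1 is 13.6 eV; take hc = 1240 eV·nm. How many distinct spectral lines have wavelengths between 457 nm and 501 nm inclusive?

Enumerate all n_i → n_f pairs with 1 ≤ n_f < n_i ≤ 5 and compute λ = 1240 / [13.6·1·(1/n_f² − 1/n_i²)].
Lines falling in [457, 501] nm: 4→2 (486.3 nm).

1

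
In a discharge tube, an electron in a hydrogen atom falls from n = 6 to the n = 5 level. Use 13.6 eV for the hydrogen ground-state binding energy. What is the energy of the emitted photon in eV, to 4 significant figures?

E_6 = −13.60/36 = −0.3778 eV and E_5 = −13.60/25 = −0.5440 eV.
The photon energy is |E_6 − E_5| = 0.1662 eV.

0.1662 eV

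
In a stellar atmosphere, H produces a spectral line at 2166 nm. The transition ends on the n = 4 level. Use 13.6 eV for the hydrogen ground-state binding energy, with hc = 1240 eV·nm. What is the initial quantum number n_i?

n_i = 7

The photon energy is ΔE = hc/λ = 1240 / 2166 = 0.5725 eV.
With Z = 1, ΔE = 13.60 × (1/n_f² − 1/n_i²), so 1/n_f² − 1/n_i² = 0.04209.
With n_f = 4: 1/n_i² = 1/16 − 0.04209 = 0.02041, so n_i ≈ 7.00.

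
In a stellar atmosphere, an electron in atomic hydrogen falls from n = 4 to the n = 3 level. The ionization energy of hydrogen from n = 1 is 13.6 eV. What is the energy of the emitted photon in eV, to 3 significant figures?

E_4 = −13.60/16 = −0.8500 eV and E_3 = −13.60/9 = −1.511 eV.
The photon energy is |E_4 − E_3| = 0.661 eV.

0.661 eV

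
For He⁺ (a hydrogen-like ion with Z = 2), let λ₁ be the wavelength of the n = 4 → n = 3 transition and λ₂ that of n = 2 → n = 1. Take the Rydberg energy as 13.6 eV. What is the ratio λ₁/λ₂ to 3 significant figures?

λ ∝ 1/ΔE ∝ 1/(1/n_f² − 1/n_i²), and the Z² and hc factors cancel in the ratio.
λ₁/λ₂ = (1/1² − 1/2²)/(1/3² − 1/4²) = 0.7500/0.04861 = 15.4.

15.4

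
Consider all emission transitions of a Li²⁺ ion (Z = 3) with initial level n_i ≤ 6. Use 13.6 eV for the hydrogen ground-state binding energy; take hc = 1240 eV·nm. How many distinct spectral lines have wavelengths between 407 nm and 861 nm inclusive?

2

Enumerate all n_i → n_f pairs with 1 ≤ n_f < n_i ≤ 6 and compute λ = 1240 / [13.6·9·(1/n_f² − 1/n_i²)].
Lines falling in [407, 861] nm: 5→4 (450.3 nm), 6→5 (828.9 nm).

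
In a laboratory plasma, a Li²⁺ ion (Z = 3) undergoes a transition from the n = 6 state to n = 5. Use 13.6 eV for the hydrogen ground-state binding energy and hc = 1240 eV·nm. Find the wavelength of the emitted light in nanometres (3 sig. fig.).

829 nm

For Z = 3 the level energies scale as Z², so the effective Rydberg energy is 13.6 × 9 = 122.4 eV.
ΔE = 122.4 × (1/5² − 1/6²) = 122.4 × 0.01222 = 1.496 eV.
λ = hc/ΔE = 1240 / 1.496 = 829 nm.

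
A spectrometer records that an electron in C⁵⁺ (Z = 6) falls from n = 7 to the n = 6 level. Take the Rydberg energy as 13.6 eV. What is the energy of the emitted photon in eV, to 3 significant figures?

The Bohr energies scale as Z², so for Z = 6: E_n = −489.6/n² eV.
E_7 = −489.6/49 = −9.992 eV and E_6 = −489.6/36 = −13.60 eV.
The photon energy is |E_7 − E_6| = 3.61 eV.

3.61 eV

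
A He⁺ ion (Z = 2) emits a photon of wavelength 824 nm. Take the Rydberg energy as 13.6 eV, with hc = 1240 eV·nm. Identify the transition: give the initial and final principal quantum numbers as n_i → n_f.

The photon energy is ΔE = hc/λ = 1240 / 824 = 1.505 eV.
With Z = 2, ΔE = 54.40 × (1/n_f² − 1/n_i²), so 1/n_f² − 1/n_i² = 0.02766.
Trying n_f = 5 gives 1/n_i² = 0.01234, i.e. n_i ≈ 9; this pair matches.

n_i = 9, n_f = 5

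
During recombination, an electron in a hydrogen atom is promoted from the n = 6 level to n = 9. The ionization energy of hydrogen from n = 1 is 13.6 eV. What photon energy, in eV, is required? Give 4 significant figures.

0.2099 eV

E_9 = −13.60/81 = −0.1679 eV and E_6 = −13.60/36 = −0.3778 eV.
The photon energy is |E_9 − E_6| = 0.2099 eV.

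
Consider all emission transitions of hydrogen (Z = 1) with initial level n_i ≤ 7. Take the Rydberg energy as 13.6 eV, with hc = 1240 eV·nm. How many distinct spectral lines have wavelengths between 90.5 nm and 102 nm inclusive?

4

Enumerate all n_i → n_f pairs with 1 ≤ n_f < n_i ≤ 7 and compute λ = 1240 / [13.6·1·(1/n_f² − 1/n_i²)].
Lines falling in [90.5, 102] nm: 7→1 (93.08 nm), 6→1 (93.78 nm), 5→1 (94.98 nm), 4→1 (97.25 nm).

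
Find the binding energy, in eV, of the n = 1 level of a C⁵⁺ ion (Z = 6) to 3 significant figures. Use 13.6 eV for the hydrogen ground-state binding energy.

E_n = −13.6 Z²/n² = −489.6/n² eV for Z = 6.
E_1 = −489.6/1 = −490 eV, so ionization (to E = 0) requires 490 eV.

490 eV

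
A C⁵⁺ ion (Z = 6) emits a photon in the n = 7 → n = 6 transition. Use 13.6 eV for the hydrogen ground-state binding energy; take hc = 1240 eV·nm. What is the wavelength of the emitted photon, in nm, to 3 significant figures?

344 nm

For Z = 6 the level energies scale as Z², so the effective Rydberg energy is 13.6 × 36 = 489.6 eV.
ΔE = 489.6 × (1/6² − 1/7²) = 489.6 × 0.007370 = 3.608 eV.
λ = hc/ΔE = 1240 / 3.608 = 344 nm.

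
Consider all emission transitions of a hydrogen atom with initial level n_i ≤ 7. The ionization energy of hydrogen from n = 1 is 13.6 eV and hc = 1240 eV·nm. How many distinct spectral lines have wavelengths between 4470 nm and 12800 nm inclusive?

3

Enumerate all n_i → n_f pairs with 1 ≤ n_f < n_i ≤ 7 and compute λ = 1240 / [13.6·1·(1/n_f² − 1/n_i²)].
Lines falling in [4470, 12800] nm: 7→5 (4654 nm), 6→5 (7460 nm), 7→6 (12370 nm).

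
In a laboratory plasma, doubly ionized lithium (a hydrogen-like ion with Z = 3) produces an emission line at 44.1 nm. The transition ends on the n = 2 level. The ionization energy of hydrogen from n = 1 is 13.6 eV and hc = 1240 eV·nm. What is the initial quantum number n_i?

n_i = 7

The photon energy is ΔE = hc/λ = 1240 / 44.1 = 28.12 eV.
With Z = 3, ΔE = 122.4 × (1/n_f² − 1/n_i²), so 1/n_f² − 1/n_i² = 0.2297.
With n_f = 2: 1/n_i² = 1/4 − 0.2297 = 0.02028, so n_i ≈ 7.02.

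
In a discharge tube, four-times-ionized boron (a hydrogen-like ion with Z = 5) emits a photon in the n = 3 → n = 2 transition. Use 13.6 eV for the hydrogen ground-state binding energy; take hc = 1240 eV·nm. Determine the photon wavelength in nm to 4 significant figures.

For Z = 5 the level energies scale as Z², so the effective Rydberg energy is 13.6 × 25 = 340.0 eV.
ΔE = 340.0 × (1/2² − 1/3²) = 340.0 × 0.1389 = 47.22 eV.
λ = hc/ΔE = 1240 / 47.22 = 26.26 nm.

26.26 nm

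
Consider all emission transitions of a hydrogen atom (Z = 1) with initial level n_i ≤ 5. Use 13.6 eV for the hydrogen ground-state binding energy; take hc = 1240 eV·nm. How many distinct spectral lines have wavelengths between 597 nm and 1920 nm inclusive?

Enumerate all n_i → n_f pairs with 1 ≤ n_f < n_i ≤ 5 and compute λ = 1240 / [13.6·1·(1/n_f² − 1/n_i²)].
Lines falling in [597, 1920] nm: 3→2 (656.5 nm), 5→3 (1282 nm), 4→3 (1876 nm).

3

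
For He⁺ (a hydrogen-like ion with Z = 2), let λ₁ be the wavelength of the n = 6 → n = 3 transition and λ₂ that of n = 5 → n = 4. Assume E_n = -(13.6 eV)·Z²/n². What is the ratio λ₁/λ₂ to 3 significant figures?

0.270

λ ∝ 1/ΔE ∝ 1/(1/n_f² − 1/n_i²), and the Z² and hc factors cancel in the ratio.
λ₁/λ₂ = (1/4² − 1/5²)/(1/3² − 1/6²) = 0.02250/0.08333 = 0.270.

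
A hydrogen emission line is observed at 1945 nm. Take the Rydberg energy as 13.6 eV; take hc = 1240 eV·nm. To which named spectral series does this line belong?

Brackett

ΔE = 1240/1945 = 0.6375 eV.
This matches 13.6 × (1/4² − 1/8²), so n_f = 4: the Brackett series.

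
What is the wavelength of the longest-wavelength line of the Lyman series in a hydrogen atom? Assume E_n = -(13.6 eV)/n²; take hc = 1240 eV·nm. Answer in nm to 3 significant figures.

The Lyman series terminates on n_f = 1; the first line has n_i = 1+1 = 2.
ΔE = 13.60 × (1/1² − 1/2²) = 10.20 eV.
λ = 1240 / 10.20 = 122 nm.

122 nm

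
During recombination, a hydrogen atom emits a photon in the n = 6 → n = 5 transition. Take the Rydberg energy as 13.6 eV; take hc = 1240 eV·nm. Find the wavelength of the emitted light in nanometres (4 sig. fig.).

ΔE = 13.60 × (1/5² − 1/6²) = 13.60 × 0.01222 = 0.1662 eV.
λ = hc/ΔE = 1240 / 0.1662 = 7460 nm.

7460 nm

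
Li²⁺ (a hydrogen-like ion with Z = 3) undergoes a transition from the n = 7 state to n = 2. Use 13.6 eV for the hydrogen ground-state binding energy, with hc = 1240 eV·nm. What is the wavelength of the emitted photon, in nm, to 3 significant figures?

For Z = 3 the level energies scale as Z², so the effective Rydberg energy is 13.6 × 9 = 122.4 eV.
ΔE = 122.4 × (1/2² − 1/7²) = 122.4 × 0.2296 = 28.10 eV.
λ = hc/ΔE = 1240 / 28.10 = 44.1 nm.

44.1 nm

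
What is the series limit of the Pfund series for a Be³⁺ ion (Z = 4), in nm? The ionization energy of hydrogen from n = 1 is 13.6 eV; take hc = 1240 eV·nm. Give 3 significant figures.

The Pfund series has lower level n_f = 5; the series limit corresponds to n_i → ∞.
ΔE_max = 13.6 × 16 / 5² = 8.704 eV.
λ_min = 1240 / 8.704 = 142 nm.

142 nm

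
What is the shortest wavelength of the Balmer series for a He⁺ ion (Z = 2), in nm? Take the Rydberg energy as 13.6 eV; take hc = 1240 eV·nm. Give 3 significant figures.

The Balmer series has lower level n_f = 2; the series limit corresponds to n_i → ∞.
ΔE_max = 13.6 × 4 / 2² = 13.60 eV.
λ_min = 1240 / 13.60 = 91.2 nm.

91.2 nm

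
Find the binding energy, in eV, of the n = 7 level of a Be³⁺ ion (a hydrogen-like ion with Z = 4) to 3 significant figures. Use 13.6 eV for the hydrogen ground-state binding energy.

4.44 eV

E_n = −13.6 Z²/n² = −217.6/n² eV for Z = 4.
E_7 = −217.6/49 = −4.44 eV, so ionization (to E = 0) requires 4.44 eV.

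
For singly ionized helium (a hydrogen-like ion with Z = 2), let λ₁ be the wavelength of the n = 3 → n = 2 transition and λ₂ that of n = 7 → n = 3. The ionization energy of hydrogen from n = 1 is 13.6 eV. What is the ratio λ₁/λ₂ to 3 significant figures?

0.653

λ ∝ 1/ΔE ∝ 1/(1/n_f² − 1/n_i²), and the Z² and hc factors cancel in the ratio.
λ₁/λ₂ = (1/3² − 1/7²)/(1/2² − 1/3²) = 0.09070/0.1389 = 0.653.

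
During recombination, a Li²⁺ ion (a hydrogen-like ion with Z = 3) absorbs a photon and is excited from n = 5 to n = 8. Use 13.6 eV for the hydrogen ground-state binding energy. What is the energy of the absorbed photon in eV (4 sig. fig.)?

The Bohr energies scale as Z², so for Z = 3: E_n = −122.4/n² eV.
E_8 = −122.4/64 = −1.913 eV and E_5 = −122.4/25 = −4.896 eV.
The photon energy is |E_8 − E_5| = 2.984 eV.

2.984 eV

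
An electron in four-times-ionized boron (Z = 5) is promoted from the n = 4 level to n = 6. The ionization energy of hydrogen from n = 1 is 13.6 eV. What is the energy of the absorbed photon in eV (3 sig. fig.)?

11.8 eV

The Bohr energies scale as Z², so for Z = 5: E_n = −340.0/n² eV.
E_6 = −340.0/36 = −9.444 eV and E_4 = −340.0/16 = −21.25 eV.
The photon energy is |E_6 − E_4| = 11.8 eV.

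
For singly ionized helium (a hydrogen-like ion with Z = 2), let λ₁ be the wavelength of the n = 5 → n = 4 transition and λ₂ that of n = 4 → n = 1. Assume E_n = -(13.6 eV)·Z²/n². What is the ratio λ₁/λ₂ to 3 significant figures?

41.7

λ ∝ 1/ΔE ∝ 1/(1/n_f² − 1/n_i²), and the Z² and hc factors cancel in the ratio.
λ₁/λ₂ = (1/1² − 1/4²)/(1/4² − 1/5²) = 0.9375/0.02250 = 41.7.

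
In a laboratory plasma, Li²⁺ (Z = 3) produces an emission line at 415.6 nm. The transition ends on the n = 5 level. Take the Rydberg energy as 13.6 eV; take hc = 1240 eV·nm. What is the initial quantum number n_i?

The photon energy is ΔE = hc/λ = 1240 / 415.6 = 2.984 eV.
With Z = 3, ΔE = 122.4 × (1/n_f² − 1/n_i²), so 1/n_f² − 1/n_i² = 0.02438.
With n_f = 5: 1/n_i² = 1/25 − 0.02438 = 0.01562, so n_i ≈ 8.00.

n_i = 8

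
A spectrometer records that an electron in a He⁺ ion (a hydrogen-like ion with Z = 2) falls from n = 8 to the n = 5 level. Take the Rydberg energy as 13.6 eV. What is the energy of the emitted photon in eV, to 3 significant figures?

1.33 eV

The Bohr energies scale as Z², so for Z = 2: E_n = −54.40/n² eV.
E_8 = −54.40/64 = −0.8500 eV and E_5 = −54.40/25 = −2.176 eV.
The photon energy is |E_8 − E_5| = 1.33 eV.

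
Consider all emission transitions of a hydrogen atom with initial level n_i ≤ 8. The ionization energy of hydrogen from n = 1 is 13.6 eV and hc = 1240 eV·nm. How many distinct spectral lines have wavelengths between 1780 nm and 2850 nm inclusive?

Enumerate all n_i → n_f pairs with 1 ≤ n_f < n_i ≤ 8 and compute λ = 1240 / [13.6·1·(1/n_f² − 1/n_i²)].
Lines falling in [1780, 2850] nm: 4→3 (1876 nm), 8→4 (1945 nm), 7→4 (2166 nm), 6→4 (2626 nm).

4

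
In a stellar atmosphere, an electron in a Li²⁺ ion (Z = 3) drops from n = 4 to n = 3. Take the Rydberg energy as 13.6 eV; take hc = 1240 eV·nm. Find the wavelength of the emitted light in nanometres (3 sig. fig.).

208 nm

For Z = 3 the level energies scale as Z², so the effective Rydberg energy is 13.6 × 9 = 122.4 eV.
ΔE = 122.4 × (1/3² − 1/4²) = 122.4 × 0.04861 = 5.950 eV.
λ = hc/ΔE = 1240 / 5.950 = 208 nm.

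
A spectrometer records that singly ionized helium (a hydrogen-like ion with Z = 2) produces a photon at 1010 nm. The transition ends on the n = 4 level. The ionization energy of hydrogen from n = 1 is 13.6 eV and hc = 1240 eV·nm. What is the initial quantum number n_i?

The photon energy is ΔE = hc/λ = 1240 / 1010 = 1.228 eV.
With Z = 2, ΔE = 54.40 × (1/n_f² − 1/n_i²), so 1/n_f² − 1/n_i² = 0.02257.
With n_f = 4: 1/n_i² = 1/16 − 0.02257 = 0.03993, so n_i ≈ 5.00.

n_i = 5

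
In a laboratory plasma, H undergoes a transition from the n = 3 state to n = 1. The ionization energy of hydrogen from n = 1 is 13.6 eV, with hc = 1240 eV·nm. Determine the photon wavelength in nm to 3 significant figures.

ΔE = 13.60 × (1/1² − 1/3²) = 13.60 × 0.8889 = 12.09 eV.
λ = hc/ΔE = 1240 / 12.09 = 103 nm.
This line belongs to the Lyman series.

103 nm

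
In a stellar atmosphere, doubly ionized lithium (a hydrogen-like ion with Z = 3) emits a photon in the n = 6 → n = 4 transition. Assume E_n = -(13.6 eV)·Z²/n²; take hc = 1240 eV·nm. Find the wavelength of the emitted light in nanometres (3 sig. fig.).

For Z = 3 the level energies scale as Z², so the effective Rydberg energy is 13.6 × 9 = 122.4 eV.
ΔE = 122.4 × (1/4² − 1/6²) = 122.4 × 0.03472 = 4.250 eV.
λ = hc/ΔE = 1240 / 4.250 = 292 nm.

292 nm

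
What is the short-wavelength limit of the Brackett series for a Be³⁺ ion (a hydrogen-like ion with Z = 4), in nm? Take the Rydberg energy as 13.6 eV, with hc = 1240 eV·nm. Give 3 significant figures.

91.2 nm

The Brackett series has lower level n_f = 4; the series limit corresponds to n_i → ∞.
ΔE_max = 13.6 × 16 / 4² = 13.60 eV.
λ_min = 1240 / 13.60 = 91.2 nm.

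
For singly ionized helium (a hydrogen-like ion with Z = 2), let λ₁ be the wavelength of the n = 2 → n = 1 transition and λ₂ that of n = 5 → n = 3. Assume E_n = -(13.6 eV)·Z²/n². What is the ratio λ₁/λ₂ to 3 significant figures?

0.0948

λ ∝ 1/ΔE ∝ 1/(1/n_f² − 1/n_i²), and the Z² and hc factors cancel in the ratio.
λ₁/λ₂ = (1/3² − 1/5²)/(1/1² − 1/2²) = 0.07111/0.7500 = 0.0948.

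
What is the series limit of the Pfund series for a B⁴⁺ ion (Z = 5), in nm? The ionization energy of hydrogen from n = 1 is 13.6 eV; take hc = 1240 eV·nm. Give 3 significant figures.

The Pfund series has lower level n_f = 5; the series limit corresponds to n_i → ∞.
ΔE_max = 13.6 × 25 / 5² = 13.60 eV.
λ_min = 1240 / 13.60 = 91.2 nm.

91.2 nm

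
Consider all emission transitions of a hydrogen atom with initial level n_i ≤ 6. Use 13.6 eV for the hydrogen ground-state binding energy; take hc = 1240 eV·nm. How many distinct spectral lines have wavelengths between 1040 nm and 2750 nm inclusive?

Enumerate all n_i → n_f pairs with 1 ≤ n_f < n_i ≤ 6 and compute λ = 1240 / [13.6·1·(1/n_f² − 1/n_i²)].
Lines falling in [1040, 2750] nm: 6→3 (1094 nm), 5→3 (1282 nm), 4→3 (1876 nm), 6→4 (2626 nm).

4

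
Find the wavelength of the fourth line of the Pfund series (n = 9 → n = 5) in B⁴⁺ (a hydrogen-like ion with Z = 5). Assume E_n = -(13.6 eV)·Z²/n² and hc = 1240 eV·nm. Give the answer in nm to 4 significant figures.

The Pfund series terminates on n_f = 5; the fourth line has n_i = 5+4 = 9.
ΔE = 340.0 × (1/5² − 1/9²) = 9.402 eV.
λ = 1240 / 9.402 = 131.9 nm.

131.9 nm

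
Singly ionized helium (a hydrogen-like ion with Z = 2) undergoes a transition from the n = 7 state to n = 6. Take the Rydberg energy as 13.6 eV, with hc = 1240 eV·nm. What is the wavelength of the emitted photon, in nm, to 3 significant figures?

For Z = 2 the level energies scale as Z², so the effective Rydberg energy is 13.6 × 4 = 54.40 eV.
ΔE = 54.40 × (1/6² − 1/7²) = 54.40 × 0.007370 = 0.4009 eV.
λ = hc/ΔE = 1240 / 0.4009 = 3090 nm.

3090 nm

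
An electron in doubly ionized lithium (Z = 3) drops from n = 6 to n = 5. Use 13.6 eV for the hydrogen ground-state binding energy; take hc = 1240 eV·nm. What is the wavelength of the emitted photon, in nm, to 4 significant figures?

828.9 nm

For Z = 3 the level energies scale as Z², so the effective Rydberg energy is 13.6 × 9 = 122.4 eV.
ΔE = 122.4 × (1/5² − 1/6²) = 122.4 × 0.01222 = 1.496 eV.
λ = hc/ΔE = 1240 / 1.496 = 828.9 nm.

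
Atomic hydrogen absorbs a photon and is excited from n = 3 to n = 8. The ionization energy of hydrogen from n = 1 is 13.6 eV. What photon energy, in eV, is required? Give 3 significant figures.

E_8 = −13.60/64 = −0.2125 eV and E_3 = −13.60/9 = −1.511 eV.
The photon energy is |E_8 − E_3| = 1.30 eV.

1.30 eV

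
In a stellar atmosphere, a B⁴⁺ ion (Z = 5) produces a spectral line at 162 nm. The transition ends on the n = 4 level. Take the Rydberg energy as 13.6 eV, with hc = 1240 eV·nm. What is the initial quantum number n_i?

n_i = 5

The photon energy is ΔE = hc/λ = 1240 / 162 = 7.654 eV.
With Z = 5, ΔE = 340.0 × (1/n_f² − 1/n_i²), so 1/n_f² − 1/n_i² = 0.02251.
With n_f = 4: 1/n_i² = 1/16 − 0.02251 = 0.03999, so n_i ≈ 5.00.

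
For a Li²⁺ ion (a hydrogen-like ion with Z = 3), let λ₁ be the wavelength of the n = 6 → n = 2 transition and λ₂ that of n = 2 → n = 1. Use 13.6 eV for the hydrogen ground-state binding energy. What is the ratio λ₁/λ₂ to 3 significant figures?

3.38

λ ∝ 1/ΔE ∝ 1/(1/n_f² − 1/n_i²), and the Z² and hc factors cancel in the ratio.
λ₁/λ₂ = (1/1² − 1/2²)/(1/2² − 1/6²) = 0.7500/0.2222 = 3.38.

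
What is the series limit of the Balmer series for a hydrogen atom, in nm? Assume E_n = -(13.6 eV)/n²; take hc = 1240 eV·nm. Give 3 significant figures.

The Balmer series has lower level n_f = 2; the series limit corresponds to n_i → ∞.
ΔE_max = 13.6 × 1 / 2² = 3.400 eV.
λ_min = 1240 / 3.400 = 365 nm.

365 nm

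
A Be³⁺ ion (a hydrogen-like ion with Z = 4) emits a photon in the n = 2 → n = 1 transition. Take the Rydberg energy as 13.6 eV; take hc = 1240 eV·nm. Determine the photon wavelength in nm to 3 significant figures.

7.60 nm

For Z = 4 the level energies scale as Z², so the effective Rydberg energy is 13.6 × 16 = 217.6 eV.
ΔE = 217.6 × (1/1² − 1/2²) = 217.6 × 0.7500 = 163.2 eV.
λ = hc/ΔE = 1240 / 163.2 = 7.60 nm.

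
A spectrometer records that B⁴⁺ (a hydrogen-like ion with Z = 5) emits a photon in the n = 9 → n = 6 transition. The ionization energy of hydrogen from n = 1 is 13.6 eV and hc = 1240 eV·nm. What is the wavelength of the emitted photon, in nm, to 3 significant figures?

236 nm

For Z = 5 the level energies scale as Z², so the effective Rydberg energy is 13.6 × 25 = 340.0 eV.
ΔE = 340.0 × (1/6² − 1/9²) = 340.0 × 0.01543 = 5.247 eV.
λ = hc/ΔE = 1240 / 5.247 = 236 nm.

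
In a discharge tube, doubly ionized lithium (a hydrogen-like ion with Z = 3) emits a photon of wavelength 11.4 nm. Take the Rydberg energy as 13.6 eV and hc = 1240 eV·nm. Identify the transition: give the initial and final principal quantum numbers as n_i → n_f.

The photon energy is ΔE = hc/λ = 1240 / 11.4 = 108.8 eV.
With Z = 3, ΔE = 122.4 × (1/n_f² − 1/n_i²), so 1/n_f² − 1/n_i² = 0.8887.
Trying n_f = 1 gives 1/n_i² = 0.1113, i.e. n_i ≈ 3; this pair matches.

n_i = 3, n_f = 1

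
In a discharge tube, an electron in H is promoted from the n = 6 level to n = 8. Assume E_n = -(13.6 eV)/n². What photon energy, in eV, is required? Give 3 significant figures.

E_8 = −13.60/64 = −0.2125 eV and E_6 = −13.60/36 = −0.3778 eV.
The photon energy is |E_8 − E_6| = 0.165 eV.

0.165 eV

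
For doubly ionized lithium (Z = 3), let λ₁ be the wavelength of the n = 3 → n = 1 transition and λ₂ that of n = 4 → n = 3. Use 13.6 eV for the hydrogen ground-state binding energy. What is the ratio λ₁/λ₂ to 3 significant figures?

0.0547

λ ∝ 1/ΔE ∝ 1/(1/n_f² − 1/n_i²), and the Z² and hc factors cancel in the ratio.
λ₁/λ₂ = (1/3² − 1/4²)/(1/1² − 1/3²) = 0.04861/0.8889 = 0.0547.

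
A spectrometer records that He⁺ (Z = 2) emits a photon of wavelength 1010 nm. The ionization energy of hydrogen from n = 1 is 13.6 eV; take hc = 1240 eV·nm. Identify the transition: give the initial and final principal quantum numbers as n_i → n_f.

The photon energy is ΔE = hc/λ = 1240 / 1010 = 1.228 eV.
With Z = 2, ΔE = 54.40 × (1/n_f² − 1/n_i²), so 1/n_f² − 1/n_i² = 0.02257.
Trying n_f = 4 gives 1/n_i² = 0.03993, i.e. n_i ≈ 5; this pair matches.

n_i = 5, n_f = 4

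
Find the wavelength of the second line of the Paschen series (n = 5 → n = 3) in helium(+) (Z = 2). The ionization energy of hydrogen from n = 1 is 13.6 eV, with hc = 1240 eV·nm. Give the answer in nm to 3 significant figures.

321 nm

The Paschen series terminates on n_f = 3; the second line has n_i = 3+2 = 5.
ΔE = 54.40 × (1/3² − 1/5²) = 3.868 eV.
λ = 1240 / 3.868 = 321 nm.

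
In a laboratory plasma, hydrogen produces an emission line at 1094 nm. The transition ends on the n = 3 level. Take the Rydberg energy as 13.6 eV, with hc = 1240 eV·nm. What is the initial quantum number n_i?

The photon energy is ΔE = hc/λ = 1240 / 1094 = 1.133 eV.
With Z = 1, ΔE = 13.60 × (1/n_f² − 1/n_i²), so 1/n_f² − 1/n_i² = 0.08334.
With n_f = 3: 1/n_i² = 1/9 − 0.08334 = 0.02777, so n_i ≈ 6.00.

n_i = 6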